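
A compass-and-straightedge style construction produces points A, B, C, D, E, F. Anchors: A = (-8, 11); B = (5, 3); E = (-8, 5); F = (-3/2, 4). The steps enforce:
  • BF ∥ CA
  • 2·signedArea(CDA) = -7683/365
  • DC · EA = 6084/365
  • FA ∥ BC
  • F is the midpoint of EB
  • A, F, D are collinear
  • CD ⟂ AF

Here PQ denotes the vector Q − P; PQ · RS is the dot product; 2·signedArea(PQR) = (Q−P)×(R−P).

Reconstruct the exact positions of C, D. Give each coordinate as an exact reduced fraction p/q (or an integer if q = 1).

C = (-3/2, 10)
D = (-3279/730, 2636/365)

1. C_x = -3/2  [BF ∥ CA ∩ FA ∥ BC]
2. C_y = 10  [BF ∥ CA ∩ FA ∥ BC]
   → C = (-3/2, 10)
3. D_x = -3279/730  [A, F, D are collinear ∩ CD ⟂ AF]
4. D_y = 2636/365  [A, F, D are collinear ∩ CD ⟂ AF]
   → D = (-3279/730, 2636/365)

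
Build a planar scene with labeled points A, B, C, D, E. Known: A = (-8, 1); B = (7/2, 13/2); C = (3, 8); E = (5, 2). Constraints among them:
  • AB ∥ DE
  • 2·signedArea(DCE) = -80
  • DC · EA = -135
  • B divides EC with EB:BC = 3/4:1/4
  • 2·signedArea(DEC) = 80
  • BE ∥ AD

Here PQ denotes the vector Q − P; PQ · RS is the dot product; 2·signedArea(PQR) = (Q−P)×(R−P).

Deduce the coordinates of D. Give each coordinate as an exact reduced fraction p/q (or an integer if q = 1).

1. D_x = -13/2  [AB ∥ DE ∩ BE ∥ AD]
2. D_y = -7/2  [AB ∥ DE ∩ BE ∥ AD]
   → D = (-13/2, -7/2)

D = (-13/2, -7/2)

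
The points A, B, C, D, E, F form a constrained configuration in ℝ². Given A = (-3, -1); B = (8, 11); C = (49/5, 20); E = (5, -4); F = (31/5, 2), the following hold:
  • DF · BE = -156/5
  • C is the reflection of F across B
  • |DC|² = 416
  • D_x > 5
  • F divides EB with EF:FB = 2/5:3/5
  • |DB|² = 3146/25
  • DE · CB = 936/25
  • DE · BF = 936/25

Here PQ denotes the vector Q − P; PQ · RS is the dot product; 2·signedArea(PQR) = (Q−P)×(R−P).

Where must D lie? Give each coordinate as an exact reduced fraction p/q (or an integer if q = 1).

D = (29/5, 0)

1. D_x = 29/5  [line 9/5·x + 9·y + -261/25 = 0 ∩ |DC|² = 416]
2. D_y = 0  [line 9/5·x + 9·y + -261/25 = 0 ∩ |DC|² = 416]
   → D = (29/5, 0)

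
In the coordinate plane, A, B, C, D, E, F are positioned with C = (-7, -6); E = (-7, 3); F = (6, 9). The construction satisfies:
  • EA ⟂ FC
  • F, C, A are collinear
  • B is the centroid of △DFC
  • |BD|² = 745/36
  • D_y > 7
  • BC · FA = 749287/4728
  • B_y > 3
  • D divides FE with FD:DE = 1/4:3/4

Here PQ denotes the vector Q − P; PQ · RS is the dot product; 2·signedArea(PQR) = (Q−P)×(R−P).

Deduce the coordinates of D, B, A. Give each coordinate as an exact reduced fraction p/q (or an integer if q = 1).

1. D_x = 11/4  [D divides FE with FD:DE = 1/4:3/4]
2. D_y = 15/2  [D divides FE with FD:DE = 1/4:3/4]
   → D = (11/4, 15/2)
3. B_x = 7/12  [B is the centroid of △DFC]
4. B_y = 7/2  [B is the centroid of △DFC]
   → B = (7/12, 7/2)
5. A_x = -1003/394  [F, C, A are collinear ∩ EA ⟂ FC]
6. A_y = -339/394  [F, C, A are collinear ∩ EA ⟂ FC]
   → A = (-1003/394, -339/394)

A = (-1003/394, -339/394)
B = (7/12, 7/2)
D = (11/4, 15/2)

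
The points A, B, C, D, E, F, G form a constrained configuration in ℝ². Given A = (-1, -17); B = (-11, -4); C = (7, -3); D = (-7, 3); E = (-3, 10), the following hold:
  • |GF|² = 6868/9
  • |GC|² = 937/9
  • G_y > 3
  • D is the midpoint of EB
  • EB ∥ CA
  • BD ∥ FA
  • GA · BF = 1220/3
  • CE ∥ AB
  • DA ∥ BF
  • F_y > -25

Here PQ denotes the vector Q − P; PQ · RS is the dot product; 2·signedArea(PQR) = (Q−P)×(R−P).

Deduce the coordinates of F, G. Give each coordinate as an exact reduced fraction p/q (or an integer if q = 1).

1. F_x = -5  [BD ∥ FA ∩ DA ∥ BF]
2. F_y = -24  [BD ∥ FA ∩ DA ∥ BF]
   → F = (-5, -24)
3. G_x = -1  [line -6·x + 20·y + -218/3 = 0 ∩ |GF|² = 6868/9]
4. G_y = 10/3  [line -6·x + 20·y + -218/3 = 0 ∩ |GF|² = 6868/9]
   → G = (-1, 10/3)

F = (-5, -24)
G = (-1, 10/3)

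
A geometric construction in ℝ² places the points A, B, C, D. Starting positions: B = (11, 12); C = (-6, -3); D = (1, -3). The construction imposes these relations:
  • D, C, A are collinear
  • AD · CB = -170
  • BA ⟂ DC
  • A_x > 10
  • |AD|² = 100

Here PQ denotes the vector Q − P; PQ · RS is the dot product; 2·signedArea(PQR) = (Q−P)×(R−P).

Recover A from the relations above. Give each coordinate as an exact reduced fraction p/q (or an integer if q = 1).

A = (11, -3)

1. A_x = 11  [D, C, A are collinear ∩ BA ⟂ DC]
2. A_y = -3  [D, C, A are collinear ∩ BA ⟂ DC]
   → A = (11, -3)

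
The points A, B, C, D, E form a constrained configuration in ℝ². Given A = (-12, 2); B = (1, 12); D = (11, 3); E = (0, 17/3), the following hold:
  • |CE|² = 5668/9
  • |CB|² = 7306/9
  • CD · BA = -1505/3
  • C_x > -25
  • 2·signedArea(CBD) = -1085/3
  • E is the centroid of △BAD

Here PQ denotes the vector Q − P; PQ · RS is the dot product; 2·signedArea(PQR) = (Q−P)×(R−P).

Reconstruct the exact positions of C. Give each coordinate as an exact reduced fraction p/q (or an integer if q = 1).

C = (-24, -5/3)

1. C_x = -24  [2·signedArea(CBD) = -1085/3 ∩ CD · BA = -1505/3]
2. C_y = -5/3  [2·signedArea(CBD) = -1085/3 ∩ CD · BA = -1505/3]
   → C = (-24, -5/3)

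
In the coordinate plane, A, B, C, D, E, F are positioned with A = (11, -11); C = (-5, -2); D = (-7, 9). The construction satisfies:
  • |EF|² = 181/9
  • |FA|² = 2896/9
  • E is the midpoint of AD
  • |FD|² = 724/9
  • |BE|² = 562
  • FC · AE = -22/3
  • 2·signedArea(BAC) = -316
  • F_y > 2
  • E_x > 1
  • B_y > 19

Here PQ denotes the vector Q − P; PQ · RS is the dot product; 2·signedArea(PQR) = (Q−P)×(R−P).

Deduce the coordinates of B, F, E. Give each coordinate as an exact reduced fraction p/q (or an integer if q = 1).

1. E_x = 2  [E is the midpoint of AD]
2. E_y = -1  [E is the midpoint of AD]
   → E = (2, -1)
3. B_x = -9  [line -9·x + -16·y + 239 = 0 ∩ |BE|² = 562]
4. B_y = 20  [line -9·x + -16·y + 239 = 0 ∩ |BE|² = 562]
   → B = (-9, 20)
5. F_x = -1  [line 9·x + -10·y + 97/3 = 0 ∩ |FD|² = 724/9]
6. F_y = 7/3  [line 9·x + -10·y + 97/3 = 0 ∩ |FD|² = 724/9]
   → F = (-1, 7/3)

B = (-9, 20)
E = (2, -1)
F = (-1, 7/3)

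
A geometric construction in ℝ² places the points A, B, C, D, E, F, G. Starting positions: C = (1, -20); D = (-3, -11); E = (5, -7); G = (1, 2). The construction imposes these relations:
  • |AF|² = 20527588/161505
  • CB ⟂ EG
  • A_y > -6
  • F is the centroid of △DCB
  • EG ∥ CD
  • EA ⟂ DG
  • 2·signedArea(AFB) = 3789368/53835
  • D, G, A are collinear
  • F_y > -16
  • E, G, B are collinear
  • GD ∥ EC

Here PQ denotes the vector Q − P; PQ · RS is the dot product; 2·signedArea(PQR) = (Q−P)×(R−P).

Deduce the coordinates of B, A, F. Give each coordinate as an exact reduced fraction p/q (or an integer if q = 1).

1. B_x = 889/97  [E, G, B are collinear ∩ CB ⟂ EG]
2. B_y = -1588/97  [E, G, B are collinear ∩ CB ⟂ EG]
   → B = (889/97, -1588/97)
3. A_x = -219/185  [D, G, A are collinear ∩ EA ⟂ DG]
4. A_y = -943/185  [D, G, A are collinear ∩ EA ⟂ DG]
   → A = (-219/185, -943/185)
5. F_x = 695/291  [F is the centroid of △DCB]
6. F_y = -4595/291  [F is the centroid of △DCB]
   → F = (695/291, -4595/291)

A = (-219/185, -943/185)
B = (889/97, -1588/97)
F = (695/291, -4595/291)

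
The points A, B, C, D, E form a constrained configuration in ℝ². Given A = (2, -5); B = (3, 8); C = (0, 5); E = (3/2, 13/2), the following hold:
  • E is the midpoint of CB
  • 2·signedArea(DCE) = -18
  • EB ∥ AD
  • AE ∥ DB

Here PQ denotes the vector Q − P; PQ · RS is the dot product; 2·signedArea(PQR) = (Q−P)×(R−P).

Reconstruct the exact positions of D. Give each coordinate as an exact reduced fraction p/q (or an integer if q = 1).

1. D_x = 7/2  [AE ∥ DB ∩ EB ∥ AD]
2. D_y = -7/2  [AE ∥ DB ∩ EB ∥ AD]
   → D = (7/2, -7/2)

D = (7/2, -7/2)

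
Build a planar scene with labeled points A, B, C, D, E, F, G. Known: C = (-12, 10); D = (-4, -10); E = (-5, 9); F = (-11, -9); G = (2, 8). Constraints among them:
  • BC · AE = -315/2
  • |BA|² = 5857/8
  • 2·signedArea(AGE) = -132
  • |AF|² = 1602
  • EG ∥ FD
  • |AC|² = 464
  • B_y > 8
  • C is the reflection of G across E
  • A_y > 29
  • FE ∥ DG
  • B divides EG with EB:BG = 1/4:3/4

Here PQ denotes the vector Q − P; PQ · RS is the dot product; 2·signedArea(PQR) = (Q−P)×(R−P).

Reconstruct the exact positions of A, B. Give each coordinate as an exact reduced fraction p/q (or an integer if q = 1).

1. A_x = -20  [line -1·x + -7·y + 190 = 0 ∩ |AF|² = 1602]
2. A_y = 30  [line -1·x + -7·y + 190 = 0 ∩ |AF|² = 1602]
   → A = (-20, 30)
3. B_x = -13/4  [B divides EG with EB:BG = 1/4:3/4]
4. B_y = 35/4  [B divides EG with EB:BG = 1/4:3/4]
   → B = (-13/4, 35/4)

A = (-20, 30)
B = (-13/4, 35/4)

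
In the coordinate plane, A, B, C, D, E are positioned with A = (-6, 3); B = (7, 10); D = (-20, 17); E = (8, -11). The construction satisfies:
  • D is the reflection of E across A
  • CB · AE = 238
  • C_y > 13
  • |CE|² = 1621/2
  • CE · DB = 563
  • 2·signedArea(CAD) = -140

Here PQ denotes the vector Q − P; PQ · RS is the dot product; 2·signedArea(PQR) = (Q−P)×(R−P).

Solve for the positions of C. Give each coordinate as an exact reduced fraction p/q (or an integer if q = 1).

C = (-13/2, 27/2)

1. C_x = -13/2  [CE · DB = 563 ∩ 2·signedArea(CAD) = -140]
2. C_y = 27/2  [CE · DB = 563 ∩ 2·signedArea(CAD) = -140]
   → C = (-13/2, 27/2)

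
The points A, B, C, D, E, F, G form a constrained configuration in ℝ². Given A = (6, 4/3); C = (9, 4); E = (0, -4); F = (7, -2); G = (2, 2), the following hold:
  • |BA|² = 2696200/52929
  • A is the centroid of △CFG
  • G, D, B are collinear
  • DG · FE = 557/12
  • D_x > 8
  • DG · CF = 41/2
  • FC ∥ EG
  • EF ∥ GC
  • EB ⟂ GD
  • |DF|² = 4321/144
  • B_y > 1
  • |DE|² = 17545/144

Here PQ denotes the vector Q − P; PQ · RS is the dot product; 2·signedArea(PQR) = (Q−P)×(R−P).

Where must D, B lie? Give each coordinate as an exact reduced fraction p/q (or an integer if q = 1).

B = (-6688/5881, 7826/5881)
D = (33/4, 10/3)

1. D_x = 33/4  [DG · FE = 557/12 ∩ DG · CF = 41/2]
2. D_y = 10/3  [DG · FE = 557/12 ∩ DG · CF = 41/2]
   → D = (33/4, 10/3)
3. B_x = -6688/5881  [G, D, B are collinear ∩ EB ⟂ GD]
4. B_y = 7826/5881  [G, D, B are collinear ∩ EB ⟂ GD]
   → B = (-6688/5881, 7826/5881)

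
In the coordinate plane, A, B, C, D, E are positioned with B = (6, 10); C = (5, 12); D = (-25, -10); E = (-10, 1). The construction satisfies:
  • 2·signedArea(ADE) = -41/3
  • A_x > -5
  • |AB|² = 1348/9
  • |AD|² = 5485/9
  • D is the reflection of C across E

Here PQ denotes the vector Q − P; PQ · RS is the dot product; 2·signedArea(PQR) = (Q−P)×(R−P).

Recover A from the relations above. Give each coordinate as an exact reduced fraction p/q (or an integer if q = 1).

A = (-14/3, 4)

1. A_x = -14/3  [line -11·x + 15·y + -334/3 = 0 ∩ |AD|² = 5485/9]
2. A_y = 4  [line -11·x + 15·y + -334/3 = 0 ∩ |AD|² = 5485/9]
   → A = (-14/3, 4)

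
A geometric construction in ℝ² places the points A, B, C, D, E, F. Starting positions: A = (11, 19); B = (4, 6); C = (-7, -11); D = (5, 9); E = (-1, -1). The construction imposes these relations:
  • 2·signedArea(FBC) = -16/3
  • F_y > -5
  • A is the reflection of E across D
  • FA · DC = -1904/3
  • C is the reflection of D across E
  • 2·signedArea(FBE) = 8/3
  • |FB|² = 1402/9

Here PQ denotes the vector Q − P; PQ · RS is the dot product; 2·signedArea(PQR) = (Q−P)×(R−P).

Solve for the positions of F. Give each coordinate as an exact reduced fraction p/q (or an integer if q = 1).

1. F_x = -3  [FA · DC = -1904/3 ∩ 2·signedArea(FBE) = 8/3]
2. F_y = -13/3  [FA · DC = -1904/3 ∩ 2·signedArea(FBE) = 8/3]
   → F = (-3, -13/3)

F = (-3, -13/3)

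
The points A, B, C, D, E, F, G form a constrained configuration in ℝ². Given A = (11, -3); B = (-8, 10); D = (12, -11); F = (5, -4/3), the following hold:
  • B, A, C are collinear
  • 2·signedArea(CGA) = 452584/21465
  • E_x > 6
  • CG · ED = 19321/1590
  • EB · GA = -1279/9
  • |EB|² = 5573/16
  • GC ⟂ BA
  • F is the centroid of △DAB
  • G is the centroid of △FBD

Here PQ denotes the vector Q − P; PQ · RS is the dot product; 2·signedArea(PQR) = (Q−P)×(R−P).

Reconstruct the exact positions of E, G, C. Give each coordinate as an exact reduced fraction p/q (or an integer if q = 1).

C = (10769/2385, 3427/2385)
E = (13/2, -7/4)
G = (3, -7/9)

1. G_x = 3  [G is the centroid of △FBD]
2. G_y = -7/9  [G is the centroid of △FBD]
   → G = (3, -7/9)
3. C_x = 10769/2385  [B, A, C are collinear ∩ GC ⟂ BA]
4. C_y = 3427/2385  [B, A, C are collinear ∩ GC ⟂ BA]
   → C = (10769/2385, 3427/2385)
5. E_x = 13/2  [EB · GA = -1279/9 ∩ CG · ED = 19321/1590]
6. E_y = -7/4  [EB · GA = -1279/9 ∩ CG · ED = 19321/1590]
   → E = (13/2, -7/4)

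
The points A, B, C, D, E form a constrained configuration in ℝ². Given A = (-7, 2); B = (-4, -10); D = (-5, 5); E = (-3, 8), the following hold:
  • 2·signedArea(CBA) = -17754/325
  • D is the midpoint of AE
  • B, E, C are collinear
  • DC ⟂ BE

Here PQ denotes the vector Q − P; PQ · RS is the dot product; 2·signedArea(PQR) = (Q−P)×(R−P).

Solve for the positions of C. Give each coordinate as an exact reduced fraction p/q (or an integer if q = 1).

1. C_x = -1031/325  [B, E, C are collinear ∩ DC ⟂ BE]
2. C_y = 1592/325  [B, E, C are collinear ∩ DC ⟂ BE]
   → C = (-1031/325, 1592/325)

C = (-1031/325, 1592/325)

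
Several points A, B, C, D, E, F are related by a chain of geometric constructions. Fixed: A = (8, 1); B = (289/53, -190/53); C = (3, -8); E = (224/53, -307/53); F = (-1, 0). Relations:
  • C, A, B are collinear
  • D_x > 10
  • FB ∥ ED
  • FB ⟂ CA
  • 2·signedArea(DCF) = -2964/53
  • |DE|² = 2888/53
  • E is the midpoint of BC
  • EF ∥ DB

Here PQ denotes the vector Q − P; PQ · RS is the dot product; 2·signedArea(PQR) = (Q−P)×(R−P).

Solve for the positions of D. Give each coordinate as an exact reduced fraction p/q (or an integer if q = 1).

1. D_x = 566/53  [EF ∥ DB ∩ FB ∥ ED]
2. D_y = -497/53  [EF ∥ DB ∩ FB ∥ ED]
   → D = (566/53, -497/53)

D = (566/53, -497/53)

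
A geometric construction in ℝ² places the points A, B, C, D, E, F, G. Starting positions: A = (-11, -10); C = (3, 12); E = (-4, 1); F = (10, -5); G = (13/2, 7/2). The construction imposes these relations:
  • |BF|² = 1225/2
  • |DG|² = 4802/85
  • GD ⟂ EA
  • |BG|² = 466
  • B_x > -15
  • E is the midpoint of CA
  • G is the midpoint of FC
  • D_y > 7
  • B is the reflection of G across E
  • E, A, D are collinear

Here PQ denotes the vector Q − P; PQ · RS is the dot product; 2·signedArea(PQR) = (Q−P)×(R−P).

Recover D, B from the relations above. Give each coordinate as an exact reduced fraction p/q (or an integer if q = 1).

B = (-29/2, -3/2)
D = (27/170, 1281/170)

1. D_x = 27/170  [E, A, D are collinear ∩ GD ⟂ EA]
2. D_y = 1281/170  [E, A, D are collinear ∩ GD ⟂ EA]
   → D = (27/170, 1281/170)
3. B_x = -29/2  [B is the reflection of G across E]
4. B_y = -3/2  [B is the reflection of G across E]
   → B = (-29/2, -3/2)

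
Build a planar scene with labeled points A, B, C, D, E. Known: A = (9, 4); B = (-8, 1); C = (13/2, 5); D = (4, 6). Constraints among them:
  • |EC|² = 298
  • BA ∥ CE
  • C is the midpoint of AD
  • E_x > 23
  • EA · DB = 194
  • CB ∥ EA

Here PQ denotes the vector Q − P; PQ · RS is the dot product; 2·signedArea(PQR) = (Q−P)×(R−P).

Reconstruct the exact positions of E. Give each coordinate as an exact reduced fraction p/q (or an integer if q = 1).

1. E_x = 47/2  [CB ∥ EA ∩ BA ∥ CE]
2. E_y = 8  [CB ∥ EA ∩ BA ∥ CE]
   → E = (47/2, 8)

E = (47/2, 8)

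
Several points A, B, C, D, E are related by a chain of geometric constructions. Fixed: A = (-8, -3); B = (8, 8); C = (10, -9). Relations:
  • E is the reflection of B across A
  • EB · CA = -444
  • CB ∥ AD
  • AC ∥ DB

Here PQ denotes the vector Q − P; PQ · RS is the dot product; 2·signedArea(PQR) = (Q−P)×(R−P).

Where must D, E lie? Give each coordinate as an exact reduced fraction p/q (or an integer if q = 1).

D = (-10, 14)
E = (-24, -14)

1. D_x = -10  [AC ∥ DB ∩ CB ∥ AD]
2. D_y = 14  [AC ∥ DB ∩ CB ∥ AD]
   → D = (-10, 14)
3. E_x = -24  [E is the reflection of B across A]
4. E_y = -14  [E is the reflection of B across A]
   → E = (-24, -14)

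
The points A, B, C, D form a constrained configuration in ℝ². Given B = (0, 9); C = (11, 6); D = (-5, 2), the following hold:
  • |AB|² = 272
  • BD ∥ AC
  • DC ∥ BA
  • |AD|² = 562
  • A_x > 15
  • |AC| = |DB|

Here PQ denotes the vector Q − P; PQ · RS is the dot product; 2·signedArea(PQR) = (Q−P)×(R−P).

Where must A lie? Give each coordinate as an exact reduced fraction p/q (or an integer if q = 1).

1. A_x = 16  [BD ∥ AC ∩ DC ∥ BA]
2. A_y = 13  [BD ∥ AC ∩ DC ∥ BA]
   → A = (16, 13)

A = (16, 13)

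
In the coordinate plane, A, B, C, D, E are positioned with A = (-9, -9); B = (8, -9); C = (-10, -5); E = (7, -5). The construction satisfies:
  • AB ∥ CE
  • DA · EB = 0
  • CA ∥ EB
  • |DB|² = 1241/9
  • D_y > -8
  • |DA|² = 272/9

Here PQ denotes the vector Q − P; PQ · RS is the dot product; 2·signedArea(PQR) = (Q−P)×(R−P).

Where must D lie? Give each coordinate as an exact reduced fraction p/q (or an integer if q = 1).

1. D_x = -11/3  [line -1·x + 4·y + 27 = 0 ∩ |DA|² = 272/9]
2. D_y = -23/3  [line -1·x + 4·y + 27 = 0 ∩ |DA|² = 272/9]
   → D = (-11/3, -23/3)

D = (-11/3, -23/3)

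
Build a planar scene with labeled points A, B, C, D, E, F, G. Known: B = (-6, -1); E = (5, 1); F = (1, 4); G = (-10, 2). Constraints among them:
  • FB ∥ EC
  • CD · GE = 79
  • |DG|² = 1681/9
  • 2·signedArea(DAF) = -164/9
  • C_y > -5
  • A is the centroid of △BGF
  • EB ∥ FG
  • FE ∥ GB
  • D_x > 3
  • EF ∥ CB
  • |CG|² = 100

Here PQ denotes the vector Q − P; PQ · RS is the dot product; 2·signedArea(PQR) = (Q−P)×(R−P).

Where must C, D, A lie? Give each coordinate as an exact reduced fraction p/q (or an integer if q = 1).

1. C_x = -2  [EF ∥ CB ∩ FB ∥ EC]
2. C_y = -4  [EF ∥ CB ∩ FB ∥ EC]
   → C = (-2, -4)
3. A_x = -5  [A is the centroid of △BGF]
4. A_y = 5/3  [A is the centroid of △BGF]
   → A = (-5, 5/3)
5. D_x = 11/3  [2·signedArea(DAF) = -164/9 ∩ CD · GE = 79]
6. D_y = 2  [2·signedArea(DAF) = -164/9 ∩ CD · GE = 79]
   → D = (11/3, 2)

A = (-5, 5/3)
C = (-2, -4)
D = (11/3, 2)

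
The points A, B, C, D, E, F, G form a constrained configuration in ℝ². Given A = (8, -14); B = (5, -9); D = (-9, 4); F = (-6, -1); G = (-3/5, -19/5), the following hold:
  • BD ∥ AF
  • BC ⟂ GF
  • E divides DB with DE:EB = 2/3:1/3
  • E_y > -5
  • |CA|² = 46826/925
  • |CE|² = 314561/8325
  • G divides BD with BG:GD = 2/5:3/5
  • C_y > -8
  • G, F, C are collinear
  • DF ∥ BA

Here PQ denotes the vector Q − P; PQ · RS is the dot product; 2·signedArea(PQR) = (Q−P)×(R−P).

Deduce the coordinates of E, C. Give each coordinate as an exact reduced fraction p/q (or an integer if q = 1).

1. E_x = 1/3  [E divides DB with DE:EB = 2/3:1/3]
2. E_y = -14/3  [E divides DB with DE:EB = 2/3:1/3]
   → E = (1/3, -14/3)
3. C_x = 5493/925  [G, F, C are collinear ∩ BC ⟂ GF]
4. C_y = -6651/925  [G, F, C are collinear ∩ BC ⟂ GF]
   → C = (5493/925, -6651/925)

C = (5493/925, -6651/925)
E = (1/3, -14/3)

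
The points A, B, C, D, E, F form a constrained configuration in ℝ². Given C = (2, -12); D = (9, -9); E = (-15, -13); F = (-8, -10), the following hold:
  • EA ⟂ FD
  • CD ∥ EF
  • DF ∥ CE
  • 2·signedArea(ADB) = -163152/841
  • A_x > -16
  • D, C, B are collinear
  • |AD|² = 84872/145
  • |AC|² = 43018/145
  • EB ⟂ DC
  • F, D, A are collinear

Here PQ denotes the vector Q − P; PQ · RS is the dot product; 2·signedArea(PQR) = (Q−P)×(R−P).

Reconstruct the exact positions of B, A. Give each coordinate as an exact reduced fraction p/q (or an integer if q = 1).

A = (-2197/145, -1511/145)
B = (-369/29, -531/29)

1. B_x = -369/29  [D, C, B are collinear ∩ EB ⟂ DC]
2. B_y = -531/29  [D, C, B are collinear ∩ EB ⟂ DC]
   → B = (-369/29, -531/29)
3. A_x = -2197/145  [F, D, A are collinear ∩ EA ⟂ FD]
4. A_y = -1511/145  [F, D, A are collinear ∩ EA ⟂ FD]
   → A = (-2197/145, -1511/145)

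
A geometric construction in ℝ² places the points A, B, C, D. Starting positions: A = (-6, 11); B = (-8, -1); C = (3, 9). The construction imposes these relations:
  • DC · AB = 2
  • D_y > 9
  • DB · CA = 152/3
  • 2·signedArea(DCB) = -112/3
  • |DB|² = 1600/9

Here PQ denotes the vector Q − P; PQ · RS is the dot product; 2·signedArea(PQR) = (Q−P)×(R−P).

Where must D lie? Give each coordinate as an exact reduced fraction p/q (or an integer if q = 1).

1. D_x = 0  [DB · CA = 152/3 ∩ 2·signedArea(DCB) = -112/3]
2. D_y = 29/3  [DB · CA = 152/3 ∩ 2·signedArea(DCB) = -112/3]
   → D = (0, 29/3)

D = (0, 29/3)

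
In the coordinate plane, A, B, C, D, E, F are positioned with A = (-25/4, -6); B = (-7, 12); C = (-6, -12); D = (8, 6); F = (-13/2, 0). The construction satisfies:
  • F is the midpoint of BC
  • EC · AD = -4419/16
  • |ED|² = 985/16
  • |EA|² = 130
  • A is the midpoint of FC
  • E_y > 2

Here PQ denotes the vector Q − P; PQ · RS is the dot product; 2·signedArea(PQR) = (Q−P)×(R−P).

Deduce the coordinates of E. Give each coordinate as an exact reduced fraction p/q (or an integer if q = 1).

1. E_x = 3/4  [line -57/4·x + -12·y + 747/16 = 0 ∩ |ED|² = 985/16]
2. E_y = 3  [line -57/4·x + -12·y + 747/16 = 0 ∩ |ED|² = 985/16]
   → E = (3/4, 3)

E = (3/4, 3)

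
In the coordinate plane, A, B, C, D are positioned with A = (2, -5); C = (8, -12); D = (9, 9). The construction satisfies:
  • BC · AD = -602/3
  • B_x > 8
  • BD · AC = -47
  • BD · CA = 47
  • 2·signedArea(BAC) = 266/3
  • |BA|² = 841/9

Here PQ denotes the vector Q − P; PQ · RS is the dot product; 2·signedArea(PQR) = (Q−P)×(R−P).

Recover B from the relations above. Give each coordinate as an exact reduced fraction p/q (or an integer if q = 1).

B = (26/3, 2)

1. B_x = 26/3  [BC · AD = -602/3 ∩ BD · CA = 47]
2. B_y = 2  [BC · AD = -602/3 ∩ BD · CA = 47]
   → B = (26/3, 2)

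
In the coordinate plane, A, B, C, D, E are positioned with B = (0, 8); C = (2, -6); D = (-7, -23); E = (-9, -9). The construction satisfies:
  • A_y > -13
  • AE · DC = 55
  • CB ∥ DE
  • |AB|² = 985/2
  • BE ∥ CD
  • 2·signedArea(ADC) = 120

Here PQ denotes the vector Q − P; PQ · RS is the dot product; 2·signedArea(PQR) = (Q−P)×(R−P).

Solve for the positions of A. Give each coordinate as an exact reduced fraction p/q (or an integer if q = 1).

A = (-17/2, -25/2)

1. A_x = -17/2  [AE · DC = 55 ∩ 2·signedArea(ADC) = 120]
2. A_y = -25/2  [AE · DC = 55 ∩ 2·signedArea(ADC) = 120]
   → A = (-17/2, -25/2)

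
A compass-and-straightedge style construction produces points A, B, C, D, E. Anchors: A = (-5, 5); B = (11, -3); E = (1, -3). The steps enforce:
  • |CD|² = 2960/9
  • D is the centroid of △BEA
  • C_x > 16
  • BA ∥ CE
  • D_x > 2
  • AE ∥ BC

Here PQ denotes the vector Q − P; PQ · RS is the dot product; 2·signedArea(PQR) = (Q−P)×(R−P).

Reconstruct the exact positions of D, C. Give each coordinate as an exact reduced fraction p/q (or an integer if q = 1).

C = (17, -11)
D = (7/3, -1/3)

1. D_x = 7/3  [D is the centroid of △BEA]
2. D_y = -1/3  [D is the centroid of △BEA]
   → D = (7/3, -1/3)
3. C_x = 17  [BA ∥ CE ∩ AE ∥ BC]
4. C_y = -11  [BA ∥ CE ∩ AE ∥ BC]
   → C = (17, -11)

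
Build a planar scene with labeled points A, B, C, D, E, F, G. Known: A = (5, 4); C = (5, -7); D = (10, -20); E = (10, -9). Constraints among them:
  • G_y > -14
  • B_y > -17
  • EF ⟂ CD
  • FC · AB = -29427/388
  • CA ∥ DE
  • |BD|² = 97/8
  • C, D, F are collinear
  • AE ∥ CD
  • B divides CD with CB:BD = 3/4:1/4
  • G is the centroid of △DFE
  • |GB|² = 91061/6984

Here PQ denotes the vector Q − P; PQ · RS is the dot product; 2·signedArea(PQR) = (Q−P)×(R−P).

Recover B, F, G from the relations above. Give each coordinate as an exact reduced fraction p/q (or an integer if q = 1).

1. B_x = 35/4  [B divides CD with CB:BD = 3/4:1/4]
2. B_y = -67/4  [B divides CD with CB:BD = 3/4:1/4]
   → B = (35/4, -67/4)
3. F_x = 1225/194  [C, D, F are collinear ∩ EF ⟂ CD]
4. F_y = -2021/194  [C, D, F are collinear ∩ EF ⟂ CD]
   → F = (1225/194, -2021/194)
5. G_x = 5105/582  [G is the centroid of △DFE]
6. G_y = -2549/194  [G is the centroid of △DFE]
   → G = (5105/582, -2549/194)

B = (35/4, -67/4)
F = (1225/194, -2021/194)
G = (5105/582, -2549/194)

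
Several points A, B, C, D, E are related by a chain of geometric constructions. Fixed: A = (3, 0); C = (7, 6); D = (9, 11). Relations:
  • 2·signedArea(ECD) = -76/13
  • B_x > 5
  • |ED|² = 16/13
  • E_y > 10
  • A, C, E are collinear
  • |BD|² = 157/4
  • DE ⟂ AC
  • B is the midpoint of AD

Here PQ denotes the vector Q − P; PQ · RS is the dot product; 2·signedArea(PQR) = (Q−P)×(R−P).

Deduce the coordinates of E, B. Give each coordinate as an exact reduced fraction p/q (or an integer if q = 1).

1. E_x = 129/13  [A, C, E are collinear ∩ DE ⟂ AC]
2. E_y = 135/13  [A, C, E are collinear ∩ DE ⟂ AC]
   → E = (129/13, 135/13)
3. B_x = 6  [B is the midpoint of AD]
4. B_y = 11/2  [B is the midpoint of AD]
   → B = (6, 11/2)

B = (6, 11/2)
E = (129/13, 135/13)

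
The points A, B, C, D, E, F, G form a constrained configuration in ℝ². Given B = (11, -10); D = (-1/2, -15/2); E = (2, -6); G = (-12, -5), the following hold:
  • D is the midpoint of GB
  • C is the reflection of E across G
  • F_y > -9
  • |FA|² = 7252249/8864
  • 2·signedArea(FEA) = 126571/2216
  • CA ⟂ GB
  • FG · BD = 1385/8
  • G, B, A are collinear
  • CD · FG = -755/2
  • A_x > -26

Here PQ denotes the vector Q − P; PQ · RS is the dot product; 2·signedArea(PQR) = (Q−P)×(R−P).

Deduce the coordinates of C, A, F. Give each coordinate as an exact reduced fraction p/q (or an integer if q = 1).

A = (-14169/554, -1135/554)
C = (-26, -4)
F = (19/8, -65/8)

1. C_x = -26  [C is the reflection of E across G]
2. C_y = -4  [C is the reflection of E across G]
   → C = (-26, -4)
3. A_x = -14169/554  [G, B, A are collinear ∩ CA ⟂ GB]
4. A_y = -1135/554  [G, B, A are collinear ∩ CA ⟂ GB]
   → A = (-14169/554, -1135/554)
5. F_x = 19/8  [2·signedArea(FEA) = 126571/2216 ∩ CD · FG = -755/2]
6. F_y = -65/8  [2·signedArea(FEA) = 126571/2216 ∩ CD · FG = -755/2]
   → F = (19/8, -65/8)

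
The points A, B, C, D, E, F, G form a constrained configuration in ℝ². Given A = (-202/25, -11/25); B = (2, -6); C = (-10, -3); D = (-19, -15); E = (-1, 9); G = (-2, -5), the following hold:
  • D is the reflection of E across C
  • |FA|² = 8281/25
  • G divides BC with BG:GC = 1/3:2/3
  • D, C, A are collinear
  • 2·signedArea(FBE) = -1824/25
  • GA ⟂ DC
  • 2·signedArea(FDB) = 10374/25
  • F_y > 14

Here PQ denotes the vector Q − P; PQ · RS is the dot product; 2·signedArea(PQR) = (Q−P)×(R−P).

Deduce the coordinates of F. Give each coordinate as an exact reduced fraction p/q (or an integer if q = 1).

1. F_x = 71/25  [2·signedArea(FDB) = 10374/25 ∩ 2·signedArea(FBE) = -1824/25]
2. F_y = 353/25  [2·signedArea(FDB) = 10374/25 ∩ 2·signedArea(FBE) = -1824/25]
   → F = (71/25, 353/25)

F = (71/25, 353/25)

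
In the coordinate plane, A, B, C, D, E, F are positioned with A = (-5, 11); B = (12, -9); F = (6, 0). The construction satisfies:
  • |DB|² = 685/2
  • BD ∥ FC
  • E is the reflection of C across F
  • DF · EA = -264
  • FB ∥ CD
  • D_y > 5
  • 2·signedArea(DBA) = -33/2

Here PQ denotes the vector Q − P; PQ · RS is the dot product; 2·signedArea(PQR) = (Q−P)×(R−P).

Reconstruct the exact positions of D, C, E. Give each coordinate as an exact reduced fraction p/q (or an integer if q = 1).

C = (-11/2, 29/2)
D = (1/2, 11/2)
E = (35/2, -29/2)

1. D_x = 1/2  [line -20·x + -17·y + 207/2 = 0 ∩ |DB|² = 685/2]
2. D_y = 11/2  [line -20·x + -17·y + 207/2 = 0 ∩ |DB|² = 685/2]
   → D = (1/2, 11/2)
3. C_x = -11/2  [FB ∥ CD ∩ BD ∥ FC]
4. C_y = 29/2  [FB ∥ CD ∩ BD ∥ FC]
   → C = (-11/2, 29/2)
5. E_x = 35/2  [E is the reflection of C across F]
6. E_y = -29/2  [E is the reflection of C across F]
   → E = (35/2, -29/2)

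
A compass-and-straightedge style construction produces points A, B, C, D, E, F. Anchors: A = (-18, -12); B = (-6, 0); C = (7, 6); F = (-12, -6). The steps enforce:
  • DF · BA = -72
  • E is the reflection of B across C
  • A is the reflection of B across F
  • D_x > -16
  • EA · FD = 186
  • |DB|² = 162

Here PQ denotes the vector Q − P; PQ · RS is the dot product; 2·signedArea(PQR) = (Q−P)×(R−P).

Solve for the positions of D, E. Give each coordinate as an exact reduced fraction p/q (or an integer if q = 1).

D = (-15, -9)
E = (20, 12)

1. D_x = -15  [line 12·x + 12·y + 288 = 0 ∩ |DB|² = 162]
2. D_y = -9  [line 12·x + 12·y + 288 = 0 ∩ |DB|² = 162]
   → D = (-15, -9)
3. E_x = 20  [E is the reflection of B across C]
4. E_y = 12  [E is the reflection of B across C]
   → E = (20, 12)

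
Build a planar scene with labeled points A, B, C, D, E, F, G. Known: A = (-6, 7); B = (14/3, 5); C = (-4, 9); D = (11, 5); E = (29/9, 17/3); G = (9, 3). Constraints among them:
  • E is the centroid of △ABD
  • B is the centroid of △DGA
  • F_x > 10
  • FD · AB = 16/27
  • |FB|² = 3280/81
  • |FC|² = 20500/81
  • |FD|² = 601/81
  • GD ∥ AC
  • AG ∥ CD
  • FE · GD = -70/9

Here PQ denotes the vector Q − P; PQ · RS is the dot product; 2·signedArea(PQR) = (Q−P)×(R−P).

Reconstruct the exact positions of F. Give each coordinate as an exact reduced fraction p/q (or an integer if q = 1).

1. F_x = 94/9  [FE · GD = -70/9 ∩ FD · AB = 16/27]
2. F_y = 7/3  [FE · GD = -70/9 ∩ FD · AB = 16/27]
   → F = (94/9, 7/3)

F = (94/9, 7/3)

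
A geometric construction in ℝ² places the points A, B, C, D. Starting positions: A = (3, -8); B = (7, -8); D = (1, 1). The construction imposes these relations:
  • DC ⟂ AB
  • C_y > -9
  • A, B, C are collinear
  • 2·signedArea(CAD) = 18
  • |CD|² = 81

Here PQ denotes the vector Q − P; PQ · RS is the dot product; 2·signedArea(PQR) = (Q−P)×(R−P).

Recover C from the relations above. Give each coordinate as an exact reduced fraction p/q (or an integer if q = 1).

1. C_x = 1  [A, B, C are collinear ∩ DC ⟂ AB]
2. C_y = -8  [A, B, C are collinear ∩ DC ⟂ AB]
   → C = (1, -8)

C = (1, -8)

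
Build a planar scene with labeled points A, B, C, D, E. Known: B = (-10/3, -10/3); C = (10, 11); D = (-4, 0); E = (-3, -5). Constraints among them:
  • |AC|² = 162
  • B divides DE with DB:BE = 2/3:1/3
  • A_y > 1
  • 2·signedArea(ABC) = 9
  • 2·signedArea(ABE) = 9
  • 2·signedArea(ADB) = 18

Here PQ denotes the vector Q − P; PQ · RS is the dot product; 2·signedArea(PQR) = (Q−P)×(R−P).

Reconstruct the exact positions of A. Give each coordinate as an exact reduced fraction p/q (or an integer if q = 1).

A = (1, 2)

1. A_x = 1  [2·signedArea(ABC) = 9 ∩ 2·signedArea(ABE) = 9]
2. A_y = 2  [2·signedArea(ABC) = 9 ∩ 2·signedArea(ABE) = 9]
   → A = (1, 2)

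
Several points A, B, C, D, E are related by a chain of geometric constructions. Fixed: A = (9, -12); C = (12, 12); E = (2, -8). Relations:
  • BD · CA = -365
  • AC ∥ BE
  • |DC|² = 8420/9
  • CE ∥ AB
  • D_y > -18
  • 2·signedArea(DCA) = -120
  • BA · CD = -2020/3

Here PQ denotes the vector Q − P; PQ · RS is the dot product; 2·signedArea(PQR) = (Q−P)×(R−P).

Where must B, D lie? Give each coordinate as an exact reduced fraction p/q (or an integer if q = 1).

B = (-1, -32)
D = (10/3, -52/3)

1. B_x = -1  [AC ∥ BE ∩ CE ∥ AB]
2. B_y = -32  [AC ∥ BE ∩ CE ∥ AB]
   → B = (-1, -32)
3. D_x = 10/3  [2·signedArea(DCA) = -120 ∩ BD · CA = -365]
4. D_y = -52/3  [2·signedArea(DCA) = -120 ∩ BD · CA = -365]
   → D = (10/3, -52/3)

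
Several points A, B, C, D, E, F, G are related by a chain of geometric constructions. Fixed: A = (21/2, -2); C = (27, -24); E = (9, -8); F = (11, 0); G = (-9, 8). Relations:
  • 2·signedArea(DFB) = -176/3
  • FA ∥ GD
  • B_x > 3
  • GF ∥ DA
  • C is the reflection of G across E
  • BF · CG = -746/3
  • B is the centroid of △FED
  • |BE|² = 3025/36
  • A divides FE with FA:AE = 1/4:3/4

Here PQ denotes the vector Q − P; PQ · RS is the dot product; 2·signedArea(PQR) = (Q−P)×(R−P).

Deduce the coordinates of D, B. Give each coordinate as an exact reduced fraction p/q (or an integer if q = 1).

B = (7/2, -2/3)
D = (-19/2, 6)

1. D_x = -19/2  [GF ∥ DA ∩ FA ∥ GD]
2. D_y = 6  [GF ∥ DA ∩ FA ∥ GD]
   → D = (-19/2, 6)
3. B_x = 7/2  [B is the centroid of △FED]
4. B_y = -2/3  [B is the centroid of △FED]
   → B = (7/2, -2/3)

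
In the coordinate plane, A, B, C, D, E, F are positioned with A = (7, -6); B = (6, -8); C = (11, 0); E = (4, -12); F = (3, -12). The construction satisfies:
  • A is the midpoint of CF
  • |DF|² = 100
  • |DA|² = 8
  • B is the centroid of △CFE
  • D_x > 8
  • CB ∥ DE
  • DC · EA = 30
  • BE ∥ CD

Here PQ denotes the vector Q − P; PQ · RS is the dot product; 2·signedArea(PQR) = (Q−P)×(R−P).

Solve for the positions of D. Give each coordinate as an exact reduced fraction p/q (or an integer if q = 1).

1. D_x = 9  [CB ∥ DE ∩ BE ∥ CD]
2. D_y = -4  [CB ∥ DE ∩ BE ∥ CD]
   → D = (9, -4)

D = (9, -4)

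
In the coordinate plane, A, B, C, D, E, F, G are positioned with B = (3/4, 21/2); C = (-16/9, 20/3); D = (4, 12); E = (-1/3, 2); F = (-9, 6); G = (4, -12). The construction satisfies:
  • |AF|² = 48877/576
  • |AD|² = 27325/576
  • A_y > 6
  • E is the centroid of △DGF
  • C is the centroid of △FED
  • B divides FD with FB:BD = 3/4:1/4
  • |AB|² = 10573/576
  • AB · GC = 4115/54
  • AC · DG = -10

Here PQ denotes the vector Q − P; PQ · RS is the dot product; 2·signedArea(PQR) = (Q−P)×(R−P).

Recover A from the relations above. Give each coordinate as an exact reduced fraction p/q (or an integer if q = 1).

A = (5/24, 25/4)

1. A_x = 5/24  [AC · DG = -10 ∩ AB · GC = 4115/54]
2. A_y = 25/4  [AC · DG = -10 ∩ AB · GC = 4115/54]
   → A = (5/24, 25/4)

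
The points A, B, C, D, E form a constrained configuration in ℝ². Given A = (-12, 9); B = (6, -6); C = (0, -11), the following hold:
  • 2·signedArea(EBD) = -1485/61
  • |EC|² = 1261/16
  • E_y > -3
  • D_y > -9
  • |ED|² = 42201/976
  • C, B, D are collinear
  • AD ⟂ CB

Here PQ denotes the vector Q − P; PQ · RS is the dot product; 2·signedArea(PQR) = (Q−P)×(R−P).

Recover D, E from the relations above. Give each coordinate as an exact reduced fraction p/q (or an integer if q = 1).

1. D_x = 168/61  [C, B, D are collinear ∩ AD ⟂ CB]
2. D_y = -531/61  [C, B, D are collinear ∩ AD ⟂ CB]
   → D = (168/61, -531/61)
3. E_x = 3/2  [line 165/61·x + -198/61·y + -693/61 = 0 ∩ |ED|² = 42201/976]
4. E_y = -9/4  [line 165/61·x + -198/61·y + -693/61 = 0 ∩ |ED|² = 42201/976]
   → E = (3/2, -9/4)

D = (168/61, -531/61)
E = (3/2, -9/4)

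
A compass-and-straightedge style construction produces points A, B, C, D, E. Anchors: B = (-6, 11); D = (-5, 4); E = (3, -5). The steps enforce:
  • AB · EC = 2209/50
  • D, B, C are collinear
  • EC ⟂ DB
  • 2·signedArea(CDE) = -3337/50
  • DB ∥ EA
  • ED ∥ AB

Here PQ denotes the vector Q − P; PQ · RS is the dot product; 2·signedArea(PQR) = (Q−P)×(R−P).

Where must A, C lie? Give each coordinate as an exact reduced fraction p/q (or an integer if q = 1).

A = (2, 2)
C = (-179/50, -297/50)

1. A_x = 2  [ED ∥ AB ∩ DB ∥ EA]
2. A_y = 2  [ED ∥ AB ∩ DB ∥ EA]
   → A = (2, 2)
3. C_x = -179/50  [D, B, C are collinear ∩ EC ⟂ DB]
4. C_y = -297/50  [D, B, C are collinear ∩ EC ⟂ DB]
   → C = (-179/50, -297/50)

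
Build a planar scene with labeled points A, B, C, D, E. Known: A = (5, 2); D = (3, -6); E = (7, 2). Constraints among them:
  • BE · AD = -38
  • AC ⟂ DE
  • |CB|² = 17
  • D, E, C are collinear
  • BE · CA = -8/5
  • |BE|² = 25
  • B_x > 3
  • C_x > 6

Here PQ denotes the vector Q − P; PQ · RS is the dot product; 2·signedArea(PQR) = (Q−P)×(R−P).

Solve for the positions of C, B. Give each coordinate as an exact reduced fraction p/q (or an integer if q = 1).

1. C_x = 33/5  [D, E, C are collinear ∩ AC ⟂ DE]
2. C_y = 6/5  [D, E, C are collinear ∩ AC ⟂ DE]
   → C = (33/5, 6/5)
3. B_x = 4  [BE · AD = -38 ∩ BE · CA = -8/5]
4. B_y = -2  [BE · AD = -38 ∩ BE · CA = -8/5]
   → B = (4, -2)

B = (4, -2)
C = (33/5, 6/5)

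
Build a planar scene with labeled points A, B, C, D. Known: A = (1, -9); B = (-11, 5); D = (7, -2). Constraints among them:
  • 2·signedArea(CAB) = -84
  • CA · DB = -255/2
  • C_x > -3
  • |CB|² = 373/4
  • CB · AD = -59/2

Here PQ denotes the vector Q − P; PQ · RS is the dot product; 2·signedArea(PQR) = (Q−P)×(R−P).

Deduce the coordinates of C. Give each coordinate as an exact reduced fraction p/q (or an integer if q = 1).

1. C_x = -2  [2·signedArea(CAB) = -84 ∩ CB · AD = -59/2]
2. C_y = 3/2  [2·signedArea(CAB) = -84 ∩ CB · AD = -59/2]
   → C = (-2, 3/2)

C = (-2, 3/2)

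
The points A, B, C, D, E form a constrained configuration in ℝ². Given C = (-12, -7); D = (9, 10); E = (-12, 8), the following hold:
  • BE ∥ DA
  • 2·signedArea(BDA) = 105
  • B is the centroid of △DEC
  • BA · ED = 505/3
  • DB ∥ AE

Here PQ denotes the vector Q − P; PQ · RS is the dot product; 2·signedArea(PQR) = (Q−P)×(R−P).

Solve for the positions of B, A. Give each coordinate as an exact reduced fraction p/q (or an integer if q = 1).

1. B_x = -5  [B is the centroid of △DEC]
2. B_y = 11/3  [B is the centroid of △DEC]
   → B = (-5, 11/3)
3. A_x = 2  [DB ∥ AE ∩ BE ∥ DA]
4. A_y = 43/3  [DB ∥ AE ∩ BE ∥ DA]
   → A = (2, 43/3)

A = (2, 43/3)
B = (-5, 11/3)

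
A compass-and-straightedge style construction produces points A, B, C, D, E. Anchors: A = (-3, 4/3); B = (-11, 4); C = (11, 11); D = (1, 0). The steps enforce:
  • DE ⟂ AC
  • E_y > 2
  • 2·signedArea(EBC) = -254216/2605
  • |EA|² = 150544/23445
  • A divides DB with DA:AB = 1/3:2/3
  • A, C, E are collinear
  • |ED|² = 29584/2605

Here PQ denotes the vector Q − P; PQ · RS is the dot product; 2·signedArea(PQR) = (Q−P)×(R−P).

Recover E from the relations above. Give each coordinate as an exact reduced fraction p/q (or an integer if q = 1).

E = (-2383/2605, 7224/2605)

1. E_x = -2383/2605  [A, C, E are collinear ∩ DE ⟂ AC]
2. E_y = 7224/2605  [A, C, E are collinear ∩ DE ⟂ AC]
   → E = (-2383/2605, 7224/2605)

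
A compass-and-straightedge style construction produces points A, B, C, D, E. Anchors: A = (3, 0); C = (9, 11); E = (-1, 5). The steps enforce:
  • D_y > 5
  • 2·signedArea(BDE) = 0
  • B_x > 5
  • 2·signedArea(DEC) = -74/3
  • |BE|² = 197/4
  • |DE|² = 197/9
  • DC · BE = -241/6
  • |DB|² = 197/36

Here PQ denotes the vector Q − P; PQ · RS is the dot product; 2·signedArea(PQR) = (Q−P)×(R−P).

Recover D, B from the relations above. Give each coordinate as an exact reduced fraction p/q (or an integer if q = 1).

B = (6, 11/2)
D = (11/3, 16/3)

1. D_x = 11/3  [line -6·x + 10·y + -94/3 = 0 ∩ |DE|² = 197/9]
2. D_y = 16/3  [line -6·x + 10·y + -94/3 = 0 ∩ |DE|² = 197/9]
   → D = (11/3, 16/3)
3. B_x = 6  [2·signedArea(BDE) = 0 ∩ DC · BE = -241/6]
4. B_y = 11/2  [2·signedArea(BDE) = 0 ∩ DC · BE = -241/6]
   → B = (6, 11/2)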